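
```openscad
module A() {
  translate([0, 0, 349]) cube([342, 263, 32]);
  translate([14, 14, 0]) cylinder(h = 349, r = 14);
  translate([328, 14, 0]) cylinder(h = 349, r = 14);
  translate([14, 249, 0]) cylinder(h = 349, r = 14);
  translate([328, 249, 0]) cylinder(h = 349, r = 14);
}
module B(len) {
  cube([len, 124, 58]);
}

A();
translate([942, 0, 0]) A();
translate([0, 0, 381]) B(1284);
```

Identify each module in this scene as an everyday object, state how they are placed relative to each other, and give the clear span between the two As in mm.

A is a stool. B is a beam. A beam spans the tops of two stools. The clear span between the two stools is 600 mm.

Second stool starts at x = 942; first ends at x = 342; clear span = 942 − 342 = 600 mm.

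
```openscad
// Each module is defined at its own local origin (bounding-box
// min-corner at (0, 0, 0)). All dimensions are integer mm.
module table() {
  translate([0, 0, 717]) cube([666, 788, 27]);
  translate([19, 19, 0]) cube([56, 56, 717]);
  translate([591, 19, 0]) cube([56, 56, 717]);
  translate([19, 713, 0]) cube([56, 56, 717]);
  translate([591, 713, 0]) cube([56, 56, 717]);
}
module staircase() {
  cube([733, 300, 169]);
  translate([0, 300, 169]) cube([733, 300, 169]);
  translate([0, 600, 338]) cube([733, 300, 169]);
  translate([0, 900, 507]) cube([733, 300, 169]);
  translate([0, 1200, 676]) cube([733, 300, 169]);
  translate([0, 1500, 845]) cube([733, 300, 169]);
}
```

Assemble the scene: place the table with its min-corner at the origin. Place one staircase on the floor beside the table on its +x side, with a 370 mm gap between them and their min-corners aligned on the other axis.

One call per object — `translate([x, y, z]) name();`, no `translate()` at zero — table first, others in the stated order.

table();
translate([1036, 0, 0]) staircase();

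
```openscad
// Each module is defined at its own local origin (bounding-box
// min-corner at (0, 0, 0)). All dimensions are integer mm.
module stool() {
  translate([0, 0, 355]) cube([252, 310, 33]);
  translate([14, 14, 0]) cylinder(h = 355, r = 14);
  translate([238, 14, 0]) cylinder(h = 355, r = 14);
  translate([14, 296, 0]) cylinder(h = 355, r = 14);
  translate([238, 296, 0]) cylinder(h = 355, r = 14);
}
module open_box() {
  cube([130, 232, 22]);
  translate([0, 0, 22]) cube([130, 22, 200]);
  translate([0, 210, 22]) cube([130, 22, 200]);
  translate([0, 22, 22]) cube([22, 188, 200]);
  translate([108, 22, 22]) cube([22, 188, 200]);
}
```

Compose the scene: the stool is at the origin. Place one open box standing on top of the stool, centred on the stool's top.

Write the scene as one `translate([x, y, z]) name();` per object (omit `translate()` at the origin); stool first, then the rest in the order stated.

stool();
translate([61, 39, 388]) open_box();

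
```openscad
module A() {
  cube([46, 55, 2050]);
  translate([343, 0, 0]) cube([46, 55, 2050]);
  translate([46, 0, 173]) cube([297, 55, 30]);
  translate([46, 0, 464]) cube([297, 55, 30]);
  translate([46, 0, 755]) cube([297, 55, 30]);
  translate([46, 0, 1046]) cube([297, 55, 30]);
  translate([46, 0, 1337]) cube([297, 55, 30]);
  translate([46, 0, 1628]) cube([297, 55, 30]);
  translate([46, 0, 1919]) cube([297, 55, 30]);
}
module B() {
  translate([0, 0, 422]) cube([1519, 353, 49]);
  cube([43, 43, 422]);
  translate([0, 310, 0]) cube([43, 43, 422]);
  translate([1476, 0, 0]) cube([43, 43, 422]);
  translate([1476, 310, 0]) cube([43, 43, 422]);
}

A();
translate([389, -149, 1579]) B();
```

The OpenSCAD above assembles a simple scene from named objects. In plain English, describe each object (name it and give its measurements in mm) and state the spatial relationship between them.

A is a wooden ladder with two side rails of 46×55 mm section and 2050 mm height, set 389 mm apart overall. Between them run 7 rectangular rungs (55 mm deep, 30 mm thick), front faces flush with the rails' −y face. The bottom of the first rung is 173 mm above the floor and each subsequent rung is 291 mm higher than the one below.

B is a long wooden bench with a 1519 mm (x) × 353 mm (y) seat, 49 mm thick, its top surface 471 mm above the floor. Four 43 mm square legs at the seat corners, flush with the edges, run from z = 0 to the seat underside.

The bench is beside the ladder with their tops flush at z = 2050.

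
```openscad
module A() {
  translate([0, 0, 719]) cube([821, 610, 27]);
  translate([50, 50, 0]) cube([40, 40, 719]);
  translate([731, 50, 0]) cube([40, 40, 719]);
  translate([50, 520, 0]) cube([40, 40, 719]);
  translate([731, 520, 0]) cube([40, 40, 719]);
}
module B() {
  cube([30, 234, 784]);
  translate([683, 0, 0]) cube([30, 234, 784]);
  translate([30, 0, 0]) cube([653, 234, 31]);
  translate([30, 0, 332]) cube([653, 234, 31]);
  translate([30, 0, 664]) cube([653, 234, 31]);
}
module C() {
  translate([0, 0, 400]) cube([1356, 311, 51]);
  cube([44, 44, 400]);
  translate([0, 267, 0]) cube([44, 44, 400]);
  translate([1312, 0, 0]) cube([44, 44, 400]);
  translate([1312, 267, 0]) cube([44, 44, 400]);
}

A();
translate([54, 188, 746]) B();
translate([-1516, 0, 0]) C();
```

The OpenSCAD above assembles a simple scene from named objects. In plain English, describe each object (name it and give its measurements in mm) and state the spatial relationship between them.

A is a table: top 821 mm (x) × 610 mm (y), 27 mm thick, upper face at z = 746 mm, on four 40×40 mm square legs, each inset 50 mm from the nearest pair of top edges, running from z = 0 to the bottom of the top.

B is an open bookshelf. Two side panels, each 30 mm thick, 234 mm deep and 784 mm tall, stand 713 mm apart (outside-to-outside). Between them sit 3 shelves, each 31 mm thick and 234 mm deep, spanning the full gap between the sides. The bottom shelf rests on the floor (its underside at z = 0) and the clear gap between one shelf's top and the next shelf's underside is 301 mm.

C is a bench: a 1356×311 mm seat slab, 51 mm thick, top at z = 451 mm, on four 44×44 mm square legs flush with the seat corners and standing on z = 0.

The bookshelf is on top of the table, centred. The bench is on the floor beside the table on its −x side.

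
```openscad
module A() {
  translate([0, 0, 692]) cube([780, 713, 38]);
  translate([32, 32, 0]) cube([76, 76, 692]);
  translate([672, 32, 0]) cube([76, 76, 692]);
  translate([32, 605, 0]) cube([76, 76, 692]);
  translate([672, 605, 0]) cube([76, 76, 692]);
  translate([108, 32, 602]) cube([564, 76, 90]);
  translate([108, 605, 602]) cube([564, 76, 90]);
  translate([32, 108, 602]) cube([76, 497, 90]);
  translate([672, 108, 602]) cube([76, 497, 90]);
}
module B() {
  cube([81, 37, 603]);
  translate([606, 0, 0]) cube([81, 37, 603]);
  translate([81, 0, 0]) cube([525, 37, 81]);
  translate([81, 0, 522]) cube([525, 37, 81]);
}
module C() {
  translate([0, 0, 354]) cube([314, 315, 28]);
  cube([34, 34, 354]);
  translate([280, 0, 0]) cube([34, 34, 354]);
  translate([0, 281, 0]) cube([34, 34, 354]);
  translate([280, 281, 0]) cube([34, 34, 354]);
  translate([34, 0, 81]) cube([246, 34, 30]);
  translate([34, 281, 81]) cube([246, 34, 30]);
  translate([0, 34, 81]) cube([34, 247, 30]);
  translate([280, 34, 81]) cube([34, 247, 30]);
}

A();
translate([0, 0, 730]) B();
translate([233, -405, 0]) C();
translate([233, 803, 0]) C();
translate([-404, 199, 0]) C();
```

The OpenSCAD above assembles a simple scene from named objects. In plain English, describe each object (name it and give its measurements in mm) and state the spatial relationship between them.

A is a rectangular dining table. The top is 780×713×38 mm with its upper surface at z = 730 mm. It stands on four 76×76 mm square legs, each inset 32 mm from the nearest pair of top edges, running from the floor to the underside of the top. Four apron rails, 76 mm thick and 90 mm tall, run between adjacent legs with their top edges flush with the underside of the top and their outer faces flush with the legs' outer faces.

B is a picture frame with a 525×441 mm rectangular opening (x by z) and a uniform 81 mm border on every side. Frame depth is 37 mm along y. It is built from two vertical stiles running the full outside height and two horizontal rails spanning the gap between the stiles.

C is a four-legged stool. The seat is a 314×315×28 mm slab whose top surface is at z = 382 mm; four square legs, each 34×34 mm in cross-section, run from the floor (z = 0) to the underside of the seat, each flush with a corner of the seat. Four stretchers, 34 mm wide and 30 mm tall, connect adjacent legs with their undersides at z = 81 mm, each running between the inner faces of the legs it joins and aligned with the legs' outer faces on the other axis.

The picture frame is on top of the table. Three stools sit around the table at the −y, +y, −x sides.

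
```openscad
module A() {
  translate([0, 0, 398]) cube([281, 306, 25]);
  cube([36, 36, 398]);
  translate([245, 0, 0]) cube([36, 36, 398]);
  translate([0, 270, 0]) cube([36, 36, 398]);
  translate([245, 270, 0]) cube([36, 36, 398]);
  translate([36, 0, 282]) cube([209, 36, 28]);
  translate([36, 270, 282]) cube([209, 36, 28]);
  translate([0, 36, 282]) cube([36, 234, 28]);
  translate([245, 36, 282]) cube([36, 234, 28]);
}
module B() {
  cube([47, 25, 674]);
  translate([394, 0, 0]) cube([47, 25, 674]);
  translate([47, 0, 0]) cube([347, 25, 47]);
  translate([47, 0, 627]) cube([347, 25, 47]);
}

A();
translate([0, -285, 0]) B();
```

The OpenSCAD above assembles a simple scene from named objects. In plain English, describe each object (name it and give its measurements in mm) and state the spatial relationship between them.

A is a simple wooden stool: a rectangular seat 281 mm (x) by 306 mm (y), 25 mm thick, top face at z = 423 mm, on four square legs, each 36×36 mm in cross-section. The legs rest on z = 0, each flush with a corner of the seat. Four stretchers, 36 mm wide and 28 mm tall, connect adjacent legs with their undersides at z = 282 mm, each running between the inner faces of the legs it joins and aligned with the legs' outer faces on the other axis.

B is a rectangular picture frame lying in the x–z plane (depth along y). The opening is 347 mm wide (x) by 580 mm tall (z), surrounded by a border 47 mm wide on all four sides. The frame is 25 mm deep and is made of two full-height vertical stiles with two horizontal rails fitted between them.

The picture frame is on the floor beside the stool on its −y side.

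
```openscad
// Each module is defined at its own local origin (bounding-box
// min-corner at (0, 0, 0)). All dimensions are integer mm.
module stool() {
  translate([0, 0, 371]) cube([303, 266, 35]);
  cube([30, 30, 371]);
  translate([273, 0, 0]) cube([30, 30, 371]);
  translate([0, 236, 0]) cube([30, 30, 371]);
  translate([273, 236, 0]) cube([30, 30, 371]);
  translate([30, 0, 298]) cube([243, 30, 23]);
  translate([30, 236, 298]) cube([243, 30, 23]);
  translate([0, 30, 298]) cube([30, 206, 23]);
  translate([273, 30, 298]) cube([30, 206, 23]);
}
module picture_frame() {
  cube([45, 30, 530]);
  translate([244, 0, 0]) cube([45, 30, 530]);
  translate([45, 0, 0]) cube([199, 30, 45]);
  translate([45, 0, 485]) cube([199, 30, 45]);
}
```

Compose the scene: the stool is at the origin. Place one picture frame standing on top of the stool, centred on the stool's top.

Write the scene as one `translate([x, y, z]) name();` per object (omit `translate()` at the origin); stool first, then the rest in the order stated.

stool();
translate([7, 118, 406]) picture_frame();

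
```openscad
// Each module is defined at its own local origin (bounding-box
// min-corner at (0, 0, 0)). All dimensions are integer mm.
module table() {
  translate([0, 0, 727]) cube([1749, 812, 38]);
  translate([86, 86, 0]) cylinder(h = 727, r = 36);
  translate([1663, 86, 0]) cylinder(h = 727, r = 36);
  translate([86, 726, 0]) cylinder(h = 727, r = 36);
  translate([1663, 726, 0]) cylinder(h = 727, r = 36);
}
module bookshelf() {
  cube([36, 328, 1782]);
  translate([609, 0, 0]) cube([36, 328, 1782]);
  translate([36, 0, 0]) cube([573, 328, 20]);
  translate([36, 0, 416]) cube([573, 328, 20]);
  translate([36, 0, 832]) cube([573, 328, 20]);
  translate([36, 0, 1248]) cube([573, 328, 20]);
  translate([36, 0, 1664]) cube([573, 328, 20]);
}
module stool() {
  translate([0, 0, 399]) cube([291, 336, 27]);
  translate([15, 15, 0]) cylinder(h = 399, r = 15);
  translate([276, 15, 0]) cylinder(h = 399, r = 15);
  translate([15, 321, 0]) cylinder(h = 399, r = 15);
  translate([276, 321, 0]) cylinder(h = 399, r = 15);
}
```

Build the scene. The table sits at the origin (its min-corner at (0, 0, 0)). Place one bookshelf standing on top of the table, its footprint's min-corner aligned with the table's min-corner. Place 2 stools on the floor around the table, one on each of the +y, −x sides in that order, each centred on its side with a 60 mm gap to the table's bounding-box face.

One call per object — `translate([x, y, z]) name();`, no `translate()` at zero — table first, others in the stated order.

table();
translate([0, 0, 765]) bookshelf();
translate([729, 872, 0]) stool();
translate([-351, 238, 0]) stool();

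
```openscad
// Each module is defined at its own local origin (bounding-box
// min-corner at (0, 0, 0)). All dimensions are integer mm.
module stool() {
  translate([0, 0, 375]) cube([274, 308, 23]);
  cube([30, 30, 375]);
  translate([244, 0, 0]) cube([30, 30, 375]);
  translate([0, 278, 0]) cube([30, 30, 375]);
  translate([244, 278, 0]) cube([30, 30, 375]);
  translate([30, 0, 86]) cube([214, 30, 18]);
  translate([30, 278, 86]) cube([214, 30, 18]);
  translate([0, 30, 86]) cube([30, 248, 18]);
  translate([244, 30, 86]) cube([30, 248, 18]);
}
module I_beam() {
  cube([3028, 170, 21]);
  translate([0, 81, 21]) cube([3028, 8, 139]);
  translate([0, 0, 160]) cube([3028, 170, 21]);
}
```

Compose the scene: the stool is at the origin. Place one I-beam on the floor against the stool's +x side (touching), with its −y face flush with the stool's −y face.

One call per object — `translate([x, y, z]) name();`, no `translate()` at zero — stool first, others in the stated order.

stool();
translate([274, 0, 0]) I_beam();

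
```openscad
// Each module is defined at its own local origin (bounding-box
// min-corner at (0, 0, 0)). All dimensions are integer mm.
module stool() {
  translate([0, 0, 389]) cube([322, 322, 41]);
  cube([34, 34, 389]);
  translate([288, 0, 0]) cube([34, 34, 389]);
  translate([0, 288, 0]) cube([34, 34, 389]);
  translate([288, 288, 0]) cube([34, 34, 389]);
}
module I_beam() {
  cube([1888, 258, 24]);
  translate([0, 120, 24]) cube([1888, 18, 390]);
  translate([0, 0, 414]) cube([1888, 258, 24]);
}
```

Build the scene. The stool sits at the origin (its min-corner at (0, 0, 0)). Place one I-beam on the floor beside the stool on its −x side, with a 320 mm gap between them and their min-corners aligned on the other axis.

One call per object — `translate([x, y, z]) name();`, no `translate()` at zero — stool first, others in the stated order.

stool();
translate([-2208, 0, 0]) I_beam();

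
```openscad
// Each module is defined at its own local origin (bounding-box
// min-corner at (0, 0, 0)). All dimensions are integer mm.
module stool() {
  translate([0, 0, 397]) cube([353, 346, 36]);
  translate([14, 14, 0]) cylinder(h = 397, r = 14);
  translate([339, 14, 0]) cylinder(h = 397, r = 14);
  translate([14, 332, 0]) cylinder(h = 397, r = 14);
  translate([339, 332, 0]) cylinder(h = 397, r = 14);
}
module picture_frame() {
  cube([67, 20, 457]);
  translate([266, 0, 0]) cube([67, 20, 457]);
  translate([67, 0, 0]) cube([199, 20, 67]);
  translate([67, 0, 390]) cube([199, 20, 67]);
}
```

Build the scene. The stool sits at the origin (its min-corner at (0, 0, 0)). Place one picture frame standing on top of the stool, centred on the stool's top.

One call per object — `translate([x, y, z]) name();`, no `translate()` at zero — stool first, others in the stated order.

stool();
translate([10, 163, 433]) picture_frame();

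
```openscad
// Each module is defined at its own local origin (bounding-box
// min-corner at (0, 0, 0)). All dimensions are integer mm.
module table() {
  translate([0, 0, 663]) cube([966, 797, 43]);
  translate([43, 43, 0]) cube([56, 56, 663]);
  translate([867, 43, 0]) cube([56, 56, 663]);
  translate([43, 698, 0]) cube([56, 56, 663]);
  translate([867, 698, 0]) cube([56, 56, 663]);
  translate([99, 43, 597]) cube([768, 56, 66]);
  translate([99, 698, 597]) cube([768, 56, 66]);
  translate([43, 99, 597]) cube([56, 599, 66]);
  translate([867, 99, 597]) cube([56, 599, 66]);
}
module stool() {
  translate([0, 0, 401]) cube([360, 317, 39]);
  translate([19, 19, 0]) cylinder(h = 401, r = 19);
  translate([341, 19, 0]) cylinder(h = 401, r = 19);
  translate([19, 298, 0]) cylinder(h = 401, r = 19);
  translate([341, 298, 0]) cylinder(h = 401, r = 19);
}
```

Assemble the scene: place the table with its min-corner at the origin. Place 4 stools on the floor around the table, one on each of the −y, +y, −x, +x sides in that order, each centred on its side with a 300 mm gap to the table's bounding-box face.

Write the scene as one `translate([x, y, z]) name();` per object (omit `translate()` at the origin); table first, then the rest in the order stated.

table();
translate([303, -617, 0]) stool();
translate([303, 1097, 0]) stool();
translate([-660, 240, 0]) stool();
translate([1266, 240, 0]) stool();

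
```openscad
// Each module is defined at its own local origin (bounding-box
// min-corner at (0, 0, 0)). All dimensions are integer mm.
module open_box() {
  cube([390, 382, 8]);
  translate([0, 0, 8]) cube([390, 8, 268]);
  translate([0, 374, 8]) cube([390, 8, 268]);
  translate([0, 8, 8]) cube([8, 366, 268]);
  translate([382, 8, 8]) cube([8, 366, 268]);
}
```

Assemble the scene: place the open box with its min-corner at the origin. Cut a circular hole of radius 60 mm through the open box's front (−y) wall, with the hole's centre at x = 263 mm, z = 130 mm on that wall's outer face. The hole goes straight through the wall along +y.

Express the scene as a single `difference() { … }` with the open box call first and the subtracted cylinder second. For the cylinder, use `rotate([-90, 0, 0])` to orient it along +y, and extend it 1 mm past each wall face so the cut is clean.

difference() {
  open_box();
  translate([263, -1, 130]) rotate([-90, 0, 0]) cylinder(h = 10, r = 60);
}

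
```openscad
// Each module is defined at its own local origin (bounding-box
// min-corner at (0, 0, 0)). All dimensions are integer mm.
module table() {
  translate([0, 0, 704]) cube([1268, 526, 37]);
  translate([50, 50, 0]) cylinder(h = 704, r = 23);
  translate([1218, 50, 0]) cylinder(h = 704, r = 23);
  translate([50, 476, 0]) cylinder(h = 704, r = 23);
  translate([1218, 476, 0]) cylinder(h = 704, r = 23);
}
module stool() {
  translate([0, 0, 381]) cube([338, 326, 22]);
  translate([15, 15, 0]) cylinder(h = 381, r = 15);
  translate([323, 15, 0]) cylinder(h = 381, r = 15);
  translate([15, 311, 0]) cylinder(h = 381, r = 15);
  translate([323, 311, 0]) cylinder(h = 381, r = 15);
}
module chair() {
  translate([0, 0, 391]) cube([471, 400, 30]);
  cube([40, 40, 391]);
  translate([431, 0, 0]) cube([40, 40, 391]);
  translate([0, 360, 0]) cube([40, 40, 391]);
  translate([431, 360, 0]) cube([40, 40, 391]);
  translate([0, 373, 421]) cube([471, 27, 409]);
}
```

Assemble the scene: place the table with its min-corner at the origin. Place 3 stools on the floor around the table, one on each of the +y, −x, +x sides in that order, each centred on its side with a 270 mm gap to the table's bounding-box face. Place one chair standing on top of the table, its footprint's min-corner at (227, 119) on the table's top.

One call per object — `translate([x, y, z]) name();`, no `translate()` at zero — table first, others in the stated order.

table();
translate([465, 796, 0]) stool();
translate([-608, 100, 0]) stool();
translate([1538, 100, 0]) stool();
translate([227, 119, 741]) chair();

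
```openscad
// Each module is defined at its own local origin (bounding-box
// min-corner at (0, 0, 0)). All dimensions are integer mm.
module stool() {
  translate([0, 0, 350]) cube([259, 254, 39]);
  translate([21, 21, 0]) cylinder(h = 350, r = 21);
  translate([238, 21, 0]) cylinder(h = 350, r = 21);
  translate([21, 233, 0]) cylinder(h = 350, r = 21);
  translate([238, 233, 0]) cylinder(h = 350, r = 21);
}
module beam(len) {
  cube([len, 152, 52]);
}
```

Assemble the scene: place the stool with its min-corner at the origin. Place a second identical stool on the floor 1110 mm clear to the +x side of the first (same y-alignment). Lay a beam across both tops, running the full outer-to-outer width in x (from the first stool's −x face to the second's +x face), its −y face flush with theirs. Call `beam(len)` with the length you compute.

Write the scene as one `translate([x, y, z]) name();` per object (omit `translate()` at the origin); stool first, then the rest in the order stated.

stool();
translate([1369, 0, 0]) stool();
translate([0, 0, 389]) beam(1628);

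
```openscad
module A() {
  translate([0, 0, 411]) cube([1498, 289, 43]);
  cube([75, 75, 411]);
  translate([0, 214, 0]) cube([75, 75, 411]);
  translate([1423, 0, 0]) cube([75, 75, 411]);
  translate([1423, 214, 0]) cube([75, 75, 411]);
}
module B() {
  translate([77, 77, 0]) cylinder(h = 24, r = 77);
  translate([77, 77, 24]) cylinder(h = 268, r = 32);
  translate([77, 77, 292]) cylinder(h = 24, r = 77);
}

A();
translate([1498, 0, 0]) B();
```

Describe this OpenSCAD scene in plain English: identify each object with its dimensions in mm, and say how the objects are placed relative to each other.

A is a long wooden bench with a 1498 mm (x) × 289 mm (y) seat, 43 mm thick, its top surface 454 mm above the floor. Four 75 mm square legs at the seat corners, flush with the edges, run from z = 0 to the seat underside.

B is a spool: two coaxial disc flanges of radius 77 mm and thickness 24 mm, joined by a core cylinder of radius 32 mm and height 268 mm. The lower flange rests on z = 0 and the three cylinders share a vertical axis.

The spool is against the bench's +x side, with their −y faces flush.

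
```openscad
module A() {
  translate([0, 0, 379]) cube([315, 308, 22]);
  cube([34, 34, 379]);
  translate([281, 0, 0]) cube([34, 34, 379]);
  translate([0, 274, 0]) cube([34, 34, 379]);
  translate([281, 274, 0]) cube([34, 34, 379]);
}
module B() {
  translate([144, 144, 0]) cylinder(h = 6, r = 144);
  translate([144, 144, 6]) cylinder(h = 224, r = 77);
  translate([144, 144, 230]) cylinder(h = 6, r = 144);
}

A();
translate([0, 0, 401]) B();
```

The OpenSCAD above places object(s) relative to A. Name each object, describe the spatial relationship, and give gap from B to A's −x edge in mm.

A is a stool. B is a spool. The spool is on top of the stool. The gap from the spool to the stool's −x edge is 0 mm.

The spool's min-x is at 0; the stool's min-x is 0; gap = 0 mm.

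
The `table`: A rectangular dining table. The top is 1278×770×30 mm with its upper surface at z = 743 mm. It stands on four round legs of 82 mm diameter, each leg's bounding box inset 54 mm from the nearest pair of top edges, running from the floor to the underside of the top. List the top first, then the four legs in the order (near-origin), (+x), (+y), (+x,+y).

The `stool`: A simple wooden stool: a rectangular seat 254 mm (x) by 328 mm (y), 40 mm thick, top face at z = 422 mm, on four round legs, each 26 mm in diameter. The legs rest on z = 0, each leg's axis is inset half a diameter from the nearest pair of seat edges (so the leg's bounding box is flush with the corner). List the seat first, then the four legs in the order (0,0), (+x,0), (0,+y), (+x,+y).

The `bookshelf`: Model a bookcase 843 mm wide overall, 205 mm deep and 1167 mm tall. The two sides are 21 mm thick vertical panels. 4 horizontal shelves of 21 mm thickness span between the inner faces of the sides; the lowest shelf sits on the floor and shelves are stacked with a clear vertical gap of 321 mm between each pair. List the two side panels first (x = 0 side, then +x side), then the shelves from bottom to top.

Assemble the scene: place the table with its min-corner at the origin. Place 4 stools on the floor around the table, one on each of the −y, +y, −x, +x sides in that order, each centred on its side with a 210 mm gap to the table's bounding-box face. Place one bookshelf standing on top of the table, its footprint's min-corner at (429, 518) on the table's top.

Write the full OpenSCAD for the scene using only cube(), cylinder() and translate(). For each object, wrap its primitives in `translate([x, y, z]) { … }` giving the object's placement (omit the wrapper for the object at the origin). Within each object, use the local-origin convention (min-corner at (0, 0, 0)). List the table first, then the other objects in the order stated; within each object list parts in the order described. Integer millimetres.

translate([0, 0, 713]) cube([1278, 770, 30]);
translate([95, 95, 0]) cylinder(h = 713, r = 41);
translate([1183, 95, 0]) cylinder(h = 713, r = 41);
translate([95, 675, 0]) cylinder(h = 713, r = 41);
translate([1183, 675, 0]) cylinder(h = 713, r = 41);
translate([512, -538, 0]) {
  translate([0, 0, 382]) cube([254, 328, 40]);
  translate([13, 13, 0]) cylinder(h = 382, r = 13);
  translate([241, 13, 0]) cylinder(h = 382, r = 13);
  translate([13, 315, 0]) cylinder(h = 382, r = 13);
  translate([241, 315, 0]) cylinder(h = 382, r = 13);
}
translate([512, 980, 0]) {
  translate([0, 0, 382]) cube([254, 328, 40]);
  translate([13, 13, 0]) cylinder(h = 382, r = 13);
  translate([241, 13, 0]) cylinder(h = 382, r = 13);
  translate([13, 315, 0]) cylinder(h = 382, r = 13);
  translate([241, 315, 0]) cylinder(h = 382, r = 13);
}
translate([-464, 221, 0]) {
  translate([0, 0, 382]) cube([254, 328, 40]);
  translate([13, 13, 0]) cylinder(h = 382, r = 13);
  translate([241, 13, 0]) cylinder(h = 382, r = 13);
  translate([13, 315, 0]) cylinder(h = 382, r = 13);
  translate([241, 315, 0]) cylinder(h = 382, r = 13);
}
translate([1488, 221, 0]) {
  translate([0, 0, 382]) cube([254, 328, 40]);
  translate([13, 13, 0]) cylinder(h = 382, r = 13);
  translate([241, 13, 0]) cylinder(h = 382, r = 13);
  translate([13, 315, 0]) cylinder(h = 382, r = 13);
  translate([241, 315, 0]) cylinder(h = 382, r = 13);
}
translate([429, 518, 743]) {
  cube([21, 205, 1167]);
  translate([822, 0, 0]) cube([21, 205, 1167]);
  translate([21, 0, 0]) cube([801, 205, 21]);
  translate([21, 0, 342]) cube([801, 205, 21]);
  translate([21, 0, 684]) cube([801, 205, 21]);
  translate([21, 0, 1026]) cube([801, 205, 21]);
}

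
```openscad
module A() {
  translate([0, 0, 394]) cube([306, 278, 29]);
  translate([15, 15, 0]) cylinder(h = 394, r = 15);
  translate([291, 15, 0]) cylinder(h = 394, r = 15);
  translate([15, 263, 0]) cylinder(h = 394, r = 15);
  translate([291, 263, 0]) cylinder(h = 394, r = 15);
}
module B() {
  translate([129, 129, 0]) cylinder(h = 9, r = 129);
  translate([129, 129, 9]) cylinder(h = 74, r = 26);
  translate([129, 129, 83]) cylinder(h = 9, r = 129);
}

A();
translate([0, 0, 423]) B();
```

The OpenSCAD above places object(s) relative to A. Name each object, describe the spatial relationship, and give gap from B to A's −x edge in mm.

The spool's min-x is at 0; the stool's min-x is 0; gap = 0 mm.

A is a stool. B is a spool. The spool is on top of the stool. The gap from the spool to the stool's −x edge is 0 mm.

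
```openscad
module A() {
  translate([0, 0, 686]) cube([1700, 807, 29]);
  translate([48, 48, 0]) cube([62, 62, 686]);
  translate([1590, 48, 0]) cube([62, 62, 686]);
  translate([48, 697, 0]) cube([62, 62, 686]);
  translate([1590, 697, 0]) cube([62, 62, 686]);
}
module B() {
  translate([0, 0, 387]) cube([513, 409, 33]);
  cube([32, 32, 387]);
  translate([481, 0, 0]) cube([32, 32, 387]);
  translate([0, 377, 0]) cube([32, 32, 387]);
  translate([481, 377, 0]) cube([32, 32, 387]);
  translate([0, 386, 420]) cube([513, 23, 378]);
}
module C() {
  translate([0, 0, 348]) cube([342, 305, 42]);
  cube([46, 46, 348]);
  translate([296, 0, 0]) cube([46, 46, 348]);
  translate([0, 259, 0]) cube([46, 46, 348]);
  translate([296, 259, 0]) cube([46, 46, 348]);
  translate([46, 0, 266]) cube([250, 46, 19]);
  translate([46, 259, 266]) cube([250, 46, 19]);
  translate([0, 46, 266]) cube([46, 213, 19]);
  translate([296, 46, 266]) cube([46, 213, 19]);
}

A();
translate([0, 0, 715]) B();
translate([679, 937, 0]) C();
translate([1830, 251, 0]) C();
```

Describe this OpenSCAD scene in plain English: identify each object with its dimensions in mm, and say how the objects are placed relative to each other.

A is a rectangular dining table. The top is 1700×807×29 mm with its upper surface at z = 715 mm. It stands on four 62×62 mm square legs, each inset 48 mm from the nearest pair of top edges, running from the floor to the underside of the top.

B is a chair: 513×409 mm seat, 33 mm thick, top at z = 420 mm, on four 32 mm square corner legs flush with the seat edges. A 23 mm thick backrest slab spans the full seat width, extending 378 mm above the seat top, its back face flush with the seat's +y edge.

C is a four-legged stool. The seat is 342×305 mm, 42 mm thick, top at z = 390 mm. It stands on four square legs, each 46×46 mm in cross-section, from z = 0 to the seat underside, each flush with a corner of the seat. Four stretchers, 46 mm wide and 19 mm tall, connect adjacent legs with their undersides at z = 266 mm, each running between the inner faces of the legs it joins and aligned with the legs' outer faces on the other axis.

The chair is on top of the table. Two stools sit around the table at the +y, +x sides.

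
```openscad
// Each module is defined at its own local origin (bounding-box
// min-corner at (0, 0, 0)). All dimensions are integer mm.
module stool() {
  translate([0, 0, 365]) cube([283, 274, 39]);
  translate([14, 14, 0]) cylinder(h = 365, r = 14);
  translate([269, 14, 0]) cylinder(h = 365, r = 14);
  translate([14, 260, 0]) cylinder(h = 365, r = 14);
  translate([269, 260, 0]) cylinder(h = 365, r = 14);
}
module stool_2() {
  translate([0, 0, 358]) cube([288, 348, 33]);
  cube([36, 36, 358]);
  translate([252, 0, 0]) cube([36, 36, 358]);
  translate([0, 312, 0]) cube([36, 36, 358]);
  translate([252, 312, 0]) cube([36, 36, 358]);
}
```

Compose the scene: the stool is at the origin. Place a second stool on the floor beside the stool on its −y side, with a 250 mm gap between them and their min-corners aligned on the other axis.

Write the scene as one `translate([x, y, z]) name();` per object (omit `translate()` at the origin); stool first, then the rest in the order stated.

stool();
translate([0, -598, 0]) stool_2();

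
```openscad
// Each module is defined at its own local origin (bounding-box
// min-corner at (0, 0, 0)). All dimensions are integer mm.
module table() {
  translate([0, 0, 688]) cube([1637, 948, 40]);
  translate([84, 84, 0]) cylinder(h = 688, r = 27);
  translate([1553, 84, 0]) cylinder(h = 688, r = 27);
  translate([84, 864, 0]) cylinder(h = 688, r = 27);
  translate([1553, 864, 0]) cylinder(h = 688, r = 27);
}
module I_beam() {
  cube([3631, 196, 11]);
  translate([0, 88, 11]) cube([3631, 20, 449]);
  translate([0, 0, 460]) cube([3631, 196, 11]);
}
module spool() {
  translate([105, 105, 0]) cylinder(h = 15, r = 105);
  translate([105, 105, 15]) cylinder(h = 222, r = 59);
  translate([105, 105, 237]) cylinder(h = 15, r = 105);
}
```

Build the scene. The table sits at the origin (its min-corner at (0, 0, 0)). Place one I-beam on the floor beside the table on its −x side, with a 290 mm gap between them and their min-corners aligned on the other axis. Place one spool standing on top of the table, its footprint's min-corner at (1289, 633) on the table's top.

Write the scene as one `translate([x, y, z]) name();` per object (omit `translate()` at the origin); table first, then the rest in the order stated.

table();
translate([-3921, 0, 0]) I_beam();
translate([1289, 633, 728]) spool();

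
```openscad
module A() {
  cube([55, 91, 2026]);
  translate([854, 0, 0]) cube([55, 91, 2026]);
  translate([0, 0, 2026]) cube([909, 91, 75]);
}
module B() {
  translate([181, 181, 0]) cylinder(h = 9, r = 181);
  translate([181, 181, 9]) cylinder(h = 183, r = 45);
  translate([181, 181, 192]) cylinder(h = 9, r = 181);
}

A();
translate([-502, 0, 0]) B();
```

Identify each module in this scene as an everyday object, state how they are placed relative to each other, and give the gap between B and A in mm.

The spool's nearest face is 140 mm from the door frame's −x face.

A is a door frame. B is a spool. The spool is on the floor beside the door frame on its −x side. The gap between the spool and the door frame is 140 mm.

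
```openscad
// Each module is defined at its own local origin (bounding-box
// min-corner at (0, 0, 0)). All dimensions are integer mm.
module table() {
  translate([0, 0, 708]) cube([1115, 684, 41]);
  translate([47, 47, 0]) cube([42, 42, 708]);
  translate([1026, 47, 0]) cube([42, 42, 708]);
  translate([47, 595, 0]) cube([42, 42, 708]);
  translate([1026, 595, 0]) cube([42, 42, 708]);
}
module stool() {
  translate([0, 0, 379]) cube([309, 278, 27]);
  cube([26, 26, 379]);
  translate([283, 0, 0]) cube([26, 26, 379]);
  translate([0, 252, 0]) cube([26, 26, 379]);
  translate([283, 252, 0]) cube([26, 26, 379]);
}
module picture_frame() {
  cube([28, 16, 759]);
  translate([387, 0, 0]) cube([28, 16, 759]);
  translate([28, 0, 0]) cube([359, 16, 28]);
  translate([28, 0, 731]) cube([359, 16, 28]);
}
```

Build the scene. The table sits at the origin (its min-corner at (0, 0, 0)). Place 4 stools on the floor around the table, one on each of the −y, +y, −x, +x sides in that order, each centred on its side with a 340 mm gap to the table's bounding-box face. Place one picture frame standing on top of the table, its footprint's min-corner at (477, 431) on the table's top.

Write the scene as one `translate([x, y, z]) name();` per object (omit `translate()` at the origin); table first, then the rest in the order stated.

table();
translate([403, -618, 0]) stool();
translate([403, 1024, 0]) stool();
translate([-649, 203, 0]) stool();
translate([1455, 203, 0]) stool();
translate([477, 431, 749]) picture_frame();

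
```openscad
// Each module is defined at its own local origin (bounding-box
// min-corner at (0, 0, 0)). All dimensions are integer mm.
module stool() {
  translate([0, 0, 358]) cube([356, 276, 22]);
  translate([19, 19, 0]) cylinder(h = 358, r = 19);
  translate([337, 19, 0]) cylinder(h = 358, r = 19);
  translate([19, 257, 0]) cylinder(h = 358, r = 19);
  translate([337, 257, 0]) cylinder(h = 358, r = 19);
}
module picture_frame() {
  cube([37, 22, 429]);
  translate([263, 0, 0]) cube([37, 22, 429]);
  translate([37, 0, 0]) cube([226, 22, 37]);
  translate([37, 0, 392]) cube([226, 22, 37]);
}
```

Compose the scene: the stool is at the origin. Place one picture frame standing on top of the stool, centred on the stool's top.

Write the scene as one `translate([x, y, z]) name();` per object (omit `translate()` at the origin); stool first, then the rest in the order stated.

stool();
translate([28, 127, 380]) picture_frame();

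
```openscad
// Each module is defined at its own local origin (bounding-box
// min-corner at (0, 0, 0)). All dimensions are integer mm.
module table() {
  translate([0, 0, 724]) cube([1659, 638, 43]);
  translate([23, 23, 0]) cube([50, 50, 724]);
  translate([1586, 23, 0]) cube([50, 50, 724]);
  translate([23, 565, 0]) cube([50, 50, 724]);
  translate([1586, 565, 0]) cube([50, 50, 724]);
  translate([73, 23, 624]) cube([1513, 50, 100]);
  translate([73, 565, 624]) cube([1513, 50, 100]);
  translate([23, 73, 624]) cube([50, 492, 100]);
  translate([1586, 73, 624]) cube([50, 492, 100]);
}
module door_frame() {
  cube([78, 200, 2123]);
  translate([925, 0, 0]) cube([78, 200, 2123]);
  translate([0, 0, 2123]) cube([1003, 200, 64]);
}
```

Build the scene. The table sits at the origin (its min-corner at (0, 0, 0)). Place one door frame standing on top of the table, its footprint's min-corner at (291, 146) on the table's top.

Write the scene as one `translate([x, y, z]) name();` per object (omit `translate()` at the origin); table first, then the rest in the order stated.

table();
translate([291, 146, 767]) door_frame();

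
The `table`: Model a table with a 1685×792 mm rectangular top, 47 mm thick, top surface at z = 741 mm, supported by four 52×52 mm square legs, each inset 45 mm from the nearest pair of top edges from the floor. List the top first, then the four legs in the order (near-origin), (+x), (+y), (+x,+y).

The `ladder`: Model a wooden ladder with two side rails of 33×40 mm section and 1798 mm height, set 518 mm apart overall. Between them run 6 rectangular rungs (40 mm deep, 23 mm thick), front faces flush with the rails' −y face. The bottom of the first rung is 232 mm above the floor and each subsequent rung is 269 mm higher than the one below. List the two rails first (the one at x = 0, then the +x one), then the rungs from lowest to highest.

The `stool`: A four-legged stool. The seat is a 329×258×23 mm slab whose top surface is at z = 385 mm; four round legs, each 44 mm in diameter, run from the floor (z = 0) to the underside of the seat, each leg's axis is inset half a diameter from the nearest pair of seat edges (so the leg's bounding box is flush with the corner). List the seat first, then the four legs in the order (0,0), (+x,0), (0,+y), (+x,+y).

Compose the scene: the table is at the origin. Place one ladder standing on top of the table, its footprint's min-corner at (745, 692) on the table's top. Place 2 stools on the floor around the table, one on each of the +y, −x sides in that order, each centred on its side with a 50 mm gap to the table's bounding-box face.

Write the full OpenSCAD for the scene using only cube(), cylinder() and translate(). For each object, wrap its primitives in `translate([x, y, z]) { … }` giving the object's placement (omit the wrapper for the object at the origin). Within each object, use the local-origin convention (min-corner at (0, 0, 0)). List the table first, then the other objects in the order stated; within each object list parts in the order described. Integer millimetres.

translate([0, 0, 694]) cube([1685, 792, 47]);
translate([45, 45, 0]) cube([52, 52, 694]);
translate([1588, 45, 0]) cube([52, 52, 694]);
translate([45, 695, 0]) cube([52, 52, 694]);
translate([1588, 695, 0]) cube([52, 52, 694]);
translate([745, 692, 741]) {
  cube([33, 40, 1798]);
  translate([485, 0, 0]) cube([33, 40, 1798]);
  translate([33, 0, 232]) cube([452, 40, 23]);
  translate([33, 0, 501]) cube([452, 40, 23]);
  translate([33, 0, 770]) cube([452, 40, 23]);
  translate([33, 0, 1039]) cube([452, 40, 23]);
  translate([33, 0, 1308]) cube([452, 40, 23]);
  translate([33, 0, 1577]) cube([452, 40, 23]);
}
translate([678, 842, 0]) {
  translate([0, 0, 362]) cube([329, 258, 23]);
  translate([22, 22, 0]) cylinder(h = 362, r = 22);
  translate([307, 22, 0]) cylinder(h = 362, r = 22);
  translate([22, 236, 0]) cylinder(h = 362, r = 22);
  translate([307, 236, 0]) cylinder(h = 362, r = 22);
}
translate([-379, 267, 0]) {
  translate([0, 0, 362]) cube([329, 258, 23]);
  translate([22, 22, 0]) cylinder(h = 362, r = 22);
  translate([307, 22, 0]) cylinder(h = 362, r = 22);
  translate([22, 236, 0]) cylinder(h = 362, r = 22);
  translate([307, 236, 0]) cylinder(h = 362, r = 22);
}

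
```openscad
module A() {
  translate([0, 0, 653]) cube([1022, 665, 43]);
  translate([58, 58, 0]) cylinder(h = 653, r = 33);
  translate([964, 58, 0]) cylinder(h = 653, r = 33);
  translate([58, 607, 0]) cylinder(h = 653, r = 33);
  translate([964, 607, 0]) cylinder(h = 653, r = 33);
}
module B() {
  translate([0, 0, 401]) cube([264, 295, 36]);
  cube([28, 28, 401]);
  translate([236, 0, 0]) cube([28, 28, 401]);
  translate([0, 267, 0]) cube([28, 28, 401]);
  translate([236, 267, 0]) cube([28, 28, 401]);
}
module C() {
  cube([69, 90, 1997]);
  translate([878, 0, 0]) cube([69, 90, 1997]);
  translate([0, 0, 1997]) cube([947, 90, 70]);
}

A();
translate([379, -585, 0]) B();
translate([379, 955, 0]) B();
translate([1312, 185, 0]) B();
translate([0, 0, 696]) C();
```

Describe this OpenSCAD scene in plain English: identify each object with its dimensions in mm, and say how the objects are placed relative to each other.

A is a table with a 1022×665 mm rectangular top, 43 mm thick, top surface at z = 696 mm, supported by four round legs of 66 mm diameter, each leg's bounding box inset 25 mm from the nearest pair of top edges, running from the floor.

B is a four-legged stool. The seat is a 264×295×36 mm slab whose top surface is at z = 437 mm; four square legs, each 28×28 mm in cross-section, run from the floor (z = 0) to the underside of the seat, each flush with a corner of the seat.

C is a rectangular door frame: two vertical jambs of 69×90 mm section, 1997 mm tall, with a clear opening 809 mm wide between their inner faces. A header 70 mm tall and 90 mm deep lies on top of the jambs and spans the full outside width.

Three stools sit around the table at the −y, +y, +x sides. The door frame is on top of the table.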